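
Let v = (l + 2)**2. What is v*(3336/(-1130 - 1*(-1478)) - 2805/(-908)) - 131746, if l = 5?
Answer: -3452780991/26332 ≈ -1.3113e+5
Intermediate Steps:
v = 49 (v = (5 + 2)**2 = 7**2 = 49)
v*(3336/(-1130 - 1*(-1478)) - 2805/(-908)) - 131746 = 49*(3336/(-1130 - 1*(-1478)) - 2805/(-908)) - 131746 = 49*(3336/(-1130 + 1478) - 2805*(-1/908)) - 131746 = 49*(3336/348 + 2805/908) - 131746 = 49*(3336*(1/348) + 2805/908) - 131746 = 49*(278/29 + 2805/908) - 131746 = 49*(333769/26332) - 131746 = 16354681/26332 - 131746 = -3452780991/26332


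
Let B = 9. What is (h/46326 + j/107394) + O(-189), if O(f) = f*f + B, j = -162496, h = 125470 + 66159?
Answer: 4232728707125/118455582 ≈ 35733.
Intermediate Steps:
h = 191629
O(f) = 9 + f² (O(f) = f*f + 9 = f² + 9 = 9 + f²)
(h/46326 + j/107394) + O(-189) = (191629/46326 - 162496/107394) + (9 + (-189)²) = (191629*(1/46326) - 162496*1/107394) + (9 + 35721) = (191629/46326 - 81248/53697) + 35730 = 310762265/118455582 + 35730 = 4232728707125/118455582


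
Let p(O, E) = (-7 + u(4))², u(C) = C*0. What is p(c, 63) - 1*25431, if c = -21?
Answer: -25382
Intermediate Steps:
u(C) = 0
p(O, E) = 49 (p(O, E) = (-7 + 0)² = (-7)² = 49)
p(c, 63) - 1*25431 = 49 - 1*25431 = 49 - 25431 = -25382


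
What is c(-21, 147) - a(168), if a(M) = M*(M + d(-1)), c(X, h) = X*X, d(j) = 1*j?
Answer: -27615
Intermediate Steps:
d(j) = j
c(X, h) = X²
a(M) = M*(-1 + M) (a(M) = M*(M - 1) = M*(-1 + M))
c(-21, 147) - a(168) = (-21)² - 168*(-1 + 168) = 441 - 168*167 = 441 - 1*28056 = 441 - 28056 = -27615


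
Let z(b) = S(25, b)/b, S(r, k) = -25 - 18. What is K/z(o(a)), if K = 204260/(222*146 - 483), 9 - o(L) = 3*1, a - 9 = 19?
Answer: -408520/457649 ≈ -0.89265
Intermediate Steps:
a = 28 (a = 9 + 19 = 28)
S(r, k) = -43
o(L) = 6 (o(L) = 9 - 3 = 6)
z(b) = -43/b
K = 204260/31929 (K = 204260/(32412 - 483) = 204260/31929 ≈ 6.3973)
K/z(o(a)) = 204260/(31929*((-43/6))) = 204260/(31929*((-43*1/6))) = 204260/(31929*(-43/6)) = (204260/31929)*(-6/43) = -408520/457649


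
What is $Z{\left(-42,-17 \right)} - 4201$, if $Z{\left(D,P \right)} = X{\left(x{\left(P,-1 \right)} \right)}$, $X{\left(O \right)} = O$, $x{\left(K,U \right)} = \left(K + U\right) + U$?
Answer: $-4220$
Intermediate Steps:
$x{\left(K,U \right)} = K + 2 U$
$Z{\left(D,P \right)} = -2 + P$ ($Z{\left(D,P \right)} = P + 2 \left(-1\right) = P - 2 = -2 + P$)
$Z{\left(-42,-17 \right)} - 4201 = \left(-2 - 17\right) - 4201 = -19 - 4201 = -4220$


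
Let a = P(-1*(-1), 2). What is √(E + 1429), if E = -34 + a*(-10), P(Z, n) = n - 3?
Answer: √1405 ≈ 37.483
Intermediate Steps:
P(Z, n) = -3 + n
a = -1 (a = -3 + 2 = -1)
E = -24 (E = -34 - 1*(-10) = -34 + 10 = -24)
√(E + 1429) = √(-24 + 1429) = √1405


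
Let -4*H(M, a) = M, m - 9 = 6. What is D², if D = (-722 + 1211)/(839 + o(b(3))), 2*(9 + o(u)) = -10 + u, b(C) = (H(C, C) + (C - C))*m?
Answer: 1700416/4774225 ≈ 0.35617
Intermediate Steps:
m = 15 (m = 9 + 6 = 15)
H(M, a) = -M/4
b(C) = -15*C/4 (b(C) = (-C/4 + (C - C))*15 = (-C/4 + 0)*15 = -C/4*15 = -15*C/4)
o(u) = -14 + u/2 (o(u) = -9 + (-10 + u)/2 = -9 + (-5 + u/2) = -14 + u/2)
D = 1304/2185 (D = (-722 + 1211)/(839 + (-14 + (-15/4*3)/2)) = 489/(839 + (-14 + (½)*(-45/4))) = 489/(839 + (-14 - 45/8)) = 489/(839 - 157/8) = 489/(6555/8) = 489*(8/6555) = 1304/2185 ≈ 0.59680)
D² = (1304/2185)² = 1700416/4774225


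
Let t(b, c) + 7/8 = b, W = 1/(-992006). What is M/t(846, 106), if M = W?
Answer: -4/3353476283 ≈ -1.1928e-9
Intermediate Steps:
W = -1/992006 ≈ -1.0081e-6
t(b, c) = -7/8 + b
M = -1/992006 ≈ -1.0081e-6
M/t(846, 106) = -1/(992006*(-7/8 + 846)) = -1/(992006*6761/8) = -1/992006*8/6761 = -4/3353476283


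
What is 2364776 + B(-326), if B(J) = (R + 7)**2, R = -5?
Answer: 2364780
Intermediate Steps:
B(J) = 4 (B(J) = (-5 + 7)**2 = 2**2 = 4)
2364776 + B(-326) = 2364776 + 4 = 2364780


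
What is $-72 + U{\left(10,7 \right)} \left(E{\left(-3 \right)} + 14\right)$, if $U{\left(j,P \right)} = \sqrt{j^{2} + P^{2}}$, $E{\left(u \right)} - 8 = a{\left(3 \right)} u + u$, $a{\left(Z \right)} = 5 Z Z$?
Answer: $-72 - 116 \sqrt{149} \approx -1488.0$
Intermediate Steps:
$a{\left(Z \right)} = 5 Z^{2}$
$E{\left(u \right)} = 8 + 46 u$ ($E{\left(u \right)} = 8 + \left(5 \cdot 3^{2} u + u\right) = 8 + \left(5 \cdot 9 u + u\right) = 8 + \left(45 u + u\right) = 8 + 46 u$)
$U{\left(j,P \right)} = \sqrt{P^{2} + j^{2}}$
$-72 + U{\left(10,7 \right)} \left(E{\left(-3 \right)} + 14\right) = -72 + \sqrt{7^{2} + 10^{2}} \left(\left(8 + 46 \left(-3\right)\right) + 14\right) = -72 + \sqrt{49 + 100} \left(\left(8 - 138\right) + 14\right) = -72 + \sqrt{149} \left(-130 + 14\right) = -72 + \sqrt{149} \left(-116\right) = -72 - 116 \sqrt{149}$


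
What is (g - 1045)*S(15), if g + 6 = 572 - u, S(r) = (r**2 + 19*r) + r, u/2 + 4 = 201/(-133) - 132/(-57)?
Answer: -4714275/19 ≈ -2.4812e+5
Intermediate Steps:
u = -850/133 (u = -8 + 2*(201/(-133) - 132/(-57)) = -8 + 2*(201*(-1/133) - 132*(-1/57)) = -8 + 2*(-201/133 + 44/19) = -8 + 2*(107/133) = -8 + 214/133 = -850/133 ≈ -6.3910)
S(r) = r**2 + 20*r
g = 76128/133 (g = -6 + (572 - 1*(-850/133)) = -6 + (572 + 850/133) = -6 + 76926/133 = 76128/133 ≈ 572.39)
(g - 1045)*S(15) = (76128/133 - 1045)*(15*(20 + 15)) = -942855*35/133 = -62857/133*525 = -4714275/19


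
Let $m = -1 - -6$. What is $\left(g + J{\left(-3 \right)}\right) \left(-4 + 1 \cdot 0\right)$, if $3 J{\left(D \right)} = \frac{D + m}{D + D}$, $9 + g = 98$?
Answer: $- \frac{3200}{9} \approx -355.56$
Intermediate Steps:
$m = 5$ ($m = -1 + 6 = 5$)
$g = 89$ ($g = -9 + 98 = 89$)
$J{\left(D \right)} = \frac{5 + D}{6 D}$ ($J{\left(D \right)} = \frac{\left(D + 5\right) \frac{1}{D + D}}{3} = \frac{\left(5 + D\right) \frac{1}{2 D}}{3} = \frac{\frac{1}{2} \frac{1}{D} \left(5 + D\right)}{3} = \frac{5 + D}{6 D}$)
$\left(g + J{\left(-3 \right)}\right) \left(-4 + 1 \cdot 0\right) = \left(89 + \frac{5 - 3}{6 \left(-3\right)}\right) \left(-4 + 1 \cdot 0\right) = \left(89 + \frac{1}{6} \left(- \frac{1}{3}\right) 2\right) \left(-4 + 0\right) = \left(89 - \frac{1}{9}\right) \left(-4\right) = \frac{800}{9} \left(-4\right) = - \frac{3200}{9}$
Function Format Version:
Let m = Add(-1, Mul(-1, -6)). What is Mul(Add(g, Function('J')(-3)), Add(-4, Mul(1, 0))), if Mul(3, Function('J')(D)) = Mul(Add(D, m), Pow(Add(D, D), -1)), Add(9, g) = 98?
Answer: Rational(-3200, 9) ≈ -355.56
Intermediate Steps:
m = 5 (m = Add(-1, 6) = 5)
g = 89 (g = Add(-9, 98) = 89)
Function('J')(D) = Mul(Rational(1, 6), Pow(D, -1), Add(5, D)) (Function('J')(D) = Mul(Rational(1, 3), Mul(Add(D, 5), Pow(Add(D, D), -1))) = Mul(Rational(1, 3), Mul(Add(5, D), Pow(Mul(2, D), -1))) = Mul(Rational(1, 3), Mul(Add(5, D), Mul(Rational(1, 2), Pow(D, -1)))) = Mul(Rational(1, 3), Mul(Rational(1, 2), Pow(D, -1), Add(5, D))) = Mul(Rational(1, 6), Pow(D, -1), Add(5, D)))
Mul(Add(g, Function('J')(-3)), Add(-4, Mul(1, 0))) = Mul(Add(89, Mul(Rational(1, 6), Pow(-3, -1), Add(5, -3))), Add(-4, Mul(1, 0))) = Mul(Add(89, Mul(Rational(1, 6), Rational(-1, 3), 2)), Add(-4, 0)) = Mul(Add(89, Rational(-1, 9)), -4) = Mul(Rational(800, 9), -4) = Rational(-3200, 9)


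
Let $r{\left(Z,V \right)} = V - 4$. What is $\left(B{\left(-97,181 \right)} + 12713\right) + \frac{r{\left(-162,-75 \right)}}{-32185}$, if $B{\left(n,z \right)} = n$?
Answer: $\frac{406046039}{32185} \approx 12616.0$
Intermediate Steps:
$r{\left(Z,V \right)} = -4 + V$
$\left(B{\left(-97,181 \right)} + 12713\right) + \frac{r{\left(-162,-75 \right)}}{-32185} = \left(-97 + 12713\right) + \frac{-4 - 75}{-32185} = 12616 - - \frac{79}{32185} = 12616 + \frac{79}{32185} = \frac{406046039}{32185}$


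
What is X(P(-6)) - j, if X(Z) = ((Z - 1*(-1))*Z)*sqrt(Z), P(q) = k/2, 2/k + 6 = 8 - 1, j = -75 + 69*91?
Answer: -6202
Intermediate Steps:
j = 6204 (j = -75 + 6279 = 6204)
k = 2 (k = 2/(-6 + (8 - 1)) = 2/(-6 + 7) = 2/1 = 2*1 = 2)
P(q) = 1 (P(q) = 2/2 = 2*(1/2) = 1)
X(Z) = Z**(3/2)*(1 + Z) (X(Z) = ((Z + 1)*Z)*sqrt(Z) = ((1 + Z)*Z)*sqrt(Z) = (Z*(1 + Z))*sqrt(Z) = Z**(3/2)*(1 + Z))
X(P(-6)) - j = 1**(3/2)*(1 + 1) - 1*6204 = 1*2 - 6204 = 2 - 6204 = -6202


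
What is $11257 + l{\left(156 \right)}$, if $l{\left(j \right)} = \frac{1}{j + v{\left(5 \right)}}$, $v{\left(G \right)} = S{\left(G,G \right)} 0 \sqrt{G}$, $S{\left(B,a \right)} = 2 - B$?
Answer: $\frac{1756093}{156} \approx 11257.0$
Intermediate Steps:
$v{\left(G \right)} = 0$ ($v{\left(G \right)} = \left(2 - G\right) 0 \sqrt{G} = \left(2 - G\right) 0 = 0$)
$l{\left(j \right)} = \frac{1}{j}$ ($l{\left(j \right)} = \frac{1}{j + 0} = \frac{1}{j}$)
$11257 + l{\left(156 \right)} = 11257 + \frac{1}{156} = \frac{1756093}{156}$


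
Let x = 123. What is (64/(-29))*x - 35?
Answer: -8887/29 ≈ -306.45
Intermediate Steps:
(64/(-29))*x - 35 = (64/(-29))*123 - 35 = (64*(-1/29))*123 - 35 = -64/29*123 - 35 = -7872/29 - 35 = -8887/29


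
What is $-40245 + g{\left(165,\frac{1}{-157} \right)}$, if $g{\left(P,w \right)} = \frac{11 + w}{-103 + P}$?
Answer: $- \frac{195871552}{4867} \approx -40245.0$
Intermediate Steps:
$g{\left(P,w \right)} = \frac{11 + w}{-103 + P}$
$-40245 + g{\left(165,\frac{1}{-157} \right)} = -40245 + \frac{11 + \frac{1}{-157}}{-103 + 165} = -40245 + \frac{11 - \frac{1}{157}}{62} = -40245 + \frac{1}{62} \cdot \frac{1726}{157} = -40245 + \frac{863}{4867} = - \frac{195871552}{4867}$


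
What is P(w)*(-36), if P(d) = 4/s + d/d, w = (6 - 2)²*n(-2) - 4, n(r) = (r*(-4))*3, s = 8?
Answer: -54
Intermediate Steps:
n(r) = -12*r (n(r) = -4*r*3 = -12*r)
w = 380 (w = (6 - 2)²*(-12*(-2)) - 4 = 4²*24 - 4 = 16*24 - 4 = 384 - 4 = 380)
P(d) = 3/2 (P(d) = 4/8 + d/d = 4*(⅛) + 1 = ½ + 1 = 3/2)
P(w)*(-36) = (3/2)*(-36) = -54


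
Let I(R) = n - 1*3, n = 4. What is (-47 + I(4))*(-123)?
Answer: 5658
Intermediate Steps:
I(R) = 1 (I(R) = 4 - 1*3 = 4 - 3 = 1)
(-47 + I(4))*(-123) = (-47 + 1)*(-123) = -46*(-123) = 5658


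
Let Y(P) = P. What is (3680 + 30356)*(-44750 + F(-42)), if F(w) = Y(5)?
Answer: -1522940820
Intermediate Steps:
F(w) = 5
(3680 + 30356)*(-44750 + F(-42)) = (3680 + 30356)*(-44750 + 5) = 34036*(-44745) = -1522940820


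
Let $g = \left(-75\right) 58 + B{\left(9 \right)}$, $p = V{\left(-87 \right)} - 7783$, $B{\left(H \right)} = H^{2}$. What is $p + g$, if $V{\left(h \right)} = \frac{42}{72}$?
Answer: $- \frac{144617}{12} \approx -12051.0$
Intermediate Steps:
$V{\left(h \right)} = \frac{7}{12}$ ($V{\left(h \right)} = 42 \cdot \frac{1}{72} = \frac{7}{12}$)
$p = - \frac{93389}{12}$ ($p = \frac{7}{12} - 7783 = - \frac{93389}{12} \approx -7782.4$)
$g = -4269$ ($g = \left(-75\right) 58 + 9^{2} = -4350 + 81 = -4269$)
$p + g = - \frac{93389}{12} - 4269 = - \frac{144617}{12}$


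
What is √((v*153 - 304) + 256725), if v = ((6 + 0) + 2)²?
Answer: √266213 ≈ 515.96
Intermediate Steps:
v = 64 (v = (6 + 2)² = 8² = 64)
√((v*153 - 304) + 256725) = √((64*153 - 304) + 256725) = √((9792 - 304) + 256725) = √(9488 + 256725) = √266213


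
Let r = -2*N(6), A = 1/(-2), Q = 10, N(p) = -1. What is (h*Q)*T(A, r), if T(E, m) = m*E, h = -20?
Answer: 200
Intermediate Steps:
A = -½ ≈ -0.50000
r = 2 (r = -2*(-1) = 2)
T(E, m) = E*m
(h*Q)*T(A, r) = (-20*10)*(-½*2) = -200*(-1) = 200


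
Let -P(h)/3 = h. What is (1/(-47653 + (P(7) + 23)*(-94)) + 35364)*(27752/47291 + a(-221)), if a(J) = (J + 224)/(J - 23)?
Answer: 11216308323577645/552037490364 ≈ 20318.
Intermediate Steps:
P(h) = -3*h
a(J) = (224 + J)/(-23 + J)
(1/(-47653 + (P(7) + 23)*(-94)) + 35364)*(27752/47291 + a(-221)) = (1/(-47653 + (-3*7 + 23)*(-94)) + 35364)*(27752/47291 + (224 - 221)/(-23 - 221)) = (1/(-47653 + (-21 + 23)*(-94)) + 35364)*(27752*(1/47291) + 3/(-244)) = (1/(-47653 + 2*(-94)) + 35364)*(27752/47291 - 1/244*3) = (1/(-47653 - 188) + 35364)*(27752/47291 - 3/244) = (1/(-47841) + 35364)*(6629615/11539004) = (-1/47841 + 35364)*(6629615/11539004) = (1691849123/47841)*(6629615/11539004) = 11216308323577645/552037490364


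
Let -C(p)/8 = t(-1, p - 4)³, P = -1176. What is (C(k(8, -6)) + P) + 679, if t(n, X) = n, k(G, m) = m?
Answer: -489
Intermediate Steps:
C(p) = 8 (C(p) = -8*(-1)³ = -8*(-1) = 8)
(C(k(8, -6)) + P) + 679 = (8 - 1176) + 679 = -1168 + 679 = -489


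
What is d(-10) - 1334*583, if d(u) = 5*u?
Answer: -777772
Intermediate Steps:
d(-10) - 1334*583 = 5*(-10) - 1334*583 = -50 - 777722 = -777772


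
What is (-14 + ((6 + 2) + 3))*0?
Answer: 0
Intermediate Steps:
(-14 + ((6 + 2) + 3))*0 = (-14 + (8 + 3))*0 = (-14 + 11)*0 = -3*0 = 0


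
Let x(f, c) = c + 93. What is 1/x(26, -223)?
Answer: -1/130 ≈ -0.0076923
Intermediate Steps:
x(f, c) = 93 + c
1/x(26, -223) = 1/(93 - 223) = 1/(-130) = -1/130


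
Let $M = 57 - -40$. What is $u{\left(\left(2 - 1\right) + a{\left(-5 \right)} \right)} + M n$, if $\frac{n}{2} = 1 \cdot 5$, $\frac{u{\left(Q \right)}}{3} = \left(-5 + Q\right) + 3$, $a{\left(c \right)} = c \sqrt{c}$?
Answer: $967 - 15 i \sqrt{5} \approx 967.0 - 33.541 i$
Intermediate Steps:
$a{\left(c \right)} = c^{\frac{3}{2}}$
$M = 97$ ($M = 57 + 40 = 97$)
$u{\left(Q \right)} = -6 + 3 Q$ ($u{\left(Q \right)} = 3 \left(\left(-5 + Q\right) + 3\right) = 3 \left(-2 + Q\right) = -6 + 3 Q$)
$n = 10$ ($n = 2 \cdot 1 \cdot 5 = 2 \cdot 5 = 10$)
$u{\left(\left(2 - 1\right) + a{\left(-5 \right)} \right)} + M n = \left(-6 + 3 \left(\left(2 - 1\right) + \left(-5\right)^{\frac{3}{2}}\right)\right) + 97 \cdot 10 = \left(-6 + 3 \left(1 - 5 i \sqrt{5}\right)\right) + 970 = \left(-6 + \left(3 - 15 i \sqrt{5}\right)\right) + 970 = \left(-3 - 15 i \sqrt{5}\right) + 970 = 967 - 15 i \sqrt{5}$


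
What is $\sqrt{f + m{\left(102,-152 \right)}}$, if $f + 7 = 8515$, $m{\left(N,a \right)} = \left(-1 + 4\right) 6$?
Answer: $7 \sqrt{174} \approx 92.336$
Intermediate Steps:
$m{\left(N,a \right)} = 18$ ($m{\left(N,a \right)} = 3 \cdot 6 = 18$)
$f = 8508$ ($f = -7 + 8515 = 8508$)
$\sqrt{f + m{\left(102,-152 \right)}} = \sqrt{8508 + 18} = \sqrt{8526} = 7 \sqrt{174}$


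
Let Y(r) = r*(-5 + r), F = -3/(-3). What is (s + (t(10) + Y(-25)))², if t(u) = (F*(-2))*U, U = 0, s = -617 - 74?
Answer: 3481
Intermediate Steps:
F = 1 (F = -3*(-⅓) = 1)
s = -691
t(u) = 0 (t(u) = (1*(-2))*0 = -2*0 = 0)
(s + (t(10) + Y(-25)))² = (-691 + (0 - 25*(-5 - 25)))² = (-691 + (0 - 25*(-30)))² = (-691 + (0 + 750))² = (-691 + 750)² = 59² = 3481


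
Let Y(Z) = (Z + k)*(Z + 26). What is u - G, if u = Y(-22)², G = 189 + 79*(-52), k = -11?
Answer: 21343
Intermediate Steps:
Y(Z) = (-11 + Z)*(26 + Z) (Y(Z) = (Z - 11)*(Z + 26) = (-11 + Z)*(26 + Z))
G = -3919 (G = 189 - 4108 = -3919)
u = 17424 (u = (-286 + (-22)² + 15*(-22))² = (-286 + 484 - 330)² = (-132)² = 17424)
u - G = 17424 - 1*(-3919) = 17424 + 3919 = 21343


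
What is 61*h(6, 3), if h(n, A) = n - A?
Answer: 183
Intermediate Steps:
61*h(6, 3) = 61*(6 - 1*3) = 61*(6 - 3) = 61*3 = 183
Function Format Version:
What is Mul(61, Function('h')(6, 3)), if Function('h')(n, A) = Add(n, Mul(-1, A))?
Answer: 183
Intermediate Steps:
Mul(61, Function('h')(6, 3)) = Mul(61, Add(6, Mul(-1, 3))) = Mul(61, Add(6, -3)) = Mul(61, 3) = 183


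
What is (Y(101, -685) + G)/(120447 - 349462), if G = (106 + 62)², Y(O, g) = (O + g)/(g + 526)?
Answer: -897640/7282677 ≈ -0.12326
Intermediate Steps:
Y(O, g) = (O + g)/(526 + g)
G = 28224 (G = 168² = 28224)
(Y(101, -685) + G)/(120447 - 349462) = ((101 - 685)/(526 - 685) + 28224)/(120447 - 349462) = (-584/(-159) + 28224)/(-229015) = (-1/159*(-584) + 28224)*(-1/229015) = (584/159 + 28224)*(-1/229015) = (4488200/159)*(-1/229015) = -897640/7282677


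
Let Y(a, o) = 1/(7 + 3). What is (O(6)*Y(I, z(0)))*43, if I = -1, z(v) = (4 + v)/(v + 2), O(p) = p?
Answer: 129/5 ≈ 25.800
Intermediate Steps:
z(v) = (4 + v)/(2 + v)
Y(a, o) = ⅒ (Y(a, o) = 1/10 = ⅒)
(O(6)*Y(I, z(0)))*43 = (6*(⅒))*43 = (⅗)*43 = 129/5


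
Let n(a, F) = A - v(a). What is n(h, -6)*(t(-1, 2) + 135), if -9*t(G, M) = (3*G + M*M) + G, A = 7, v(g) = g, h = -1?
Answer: 1080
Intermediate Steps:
t(G, M) = -4*G/9 - M²/9 (t(G, M) = -((3*G + M*M) + G)/9 = -((3*G + M²) + G)/9 = -((M² + 3*G) + G)/9 = -(M² + 4*G)/9 = -4*G/9 - M²/9)
n(a, F) = 7 - a
n(h, -6)*(t(-1, 2) + 135) = (7 - 1*(-1))*((-4/9*(-1) - ⅑*2²) + 135) = (7 + 1)*((4/9 - ⅑*4) + 135) = 8*((4/9 - 4/9) + 135) = 8*(0 + 135) = 8*135 = 1080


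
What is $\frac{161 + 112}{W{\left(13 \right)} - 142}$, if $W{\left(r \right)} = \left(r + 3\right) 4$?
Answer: $- \frac{7}{2} \approx -3.5$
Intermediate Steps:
$W{\left(r \right)} = 12 + 4 r$ ($W{\left(r \right)} = \left(3 + r\right) 4 = 12 + 4 r$)
$\frac{161 + 112}{W{\left(13 \right)} - 142} = \frac{161 + 112}{\left(12 + 4 \cdot 13\right) - 142} = \frac{273}{\left(12 + 52\right) - 142} = \frac{273}{64 - 142} = \frac{273}{-78} = 273 \left(- \frac{1}{78}\right) = - \frac{7}{2}$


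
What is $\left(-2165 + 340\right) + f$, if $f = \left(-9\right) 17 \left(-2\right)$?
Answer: $-1519$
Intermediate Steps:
$f = 306$ ($f = \left(-153\right) \left(-2\right) = 306$)
$\left(-2165 + 340\right) + f = \left(-2165 + 340\right) + 306 = -1825 + 306 = -1519$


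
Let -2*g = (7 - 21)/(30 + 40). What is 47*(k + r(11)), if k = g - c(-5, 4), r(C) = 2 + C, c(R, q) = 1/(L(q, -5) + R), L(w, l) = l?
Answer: 3102/5 ≈ 620.40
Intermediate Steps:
c(R, q) = 1/(-5 + R)
g = 1/10 (g = -(7 - 21)/(2*(30 + 40)) = -(-7)/70 = -1/2*(-1/5) = 1/10 ≈ 0.10000)
k = 1/5 (k = 1/10 - 1/(-5 - 5) = 1/10 - 1/(-10) = 1/10 - 1*(-1/10) = 1/10 + 1/10 = 1/5 ≈ 0.20000)
47*(k + r(11)) = 47*(1/5 + (2 + 11)) = 47*(1/5 + 13) = 47*(66/5) = 3102/5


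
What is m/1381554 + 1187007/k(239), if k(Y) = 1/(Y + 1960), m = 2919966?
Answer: 601028580030448/230259 ≈ 2.6102e+9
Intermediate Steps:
k(Y) = 1/(1960 + Y)
m/1381554 + 1187007/k(239) = 2919966/1381554 + 1187007/(1/(1960 + 239)) = 2919966*(1/1381554) + 1187007/(1/2199) = 486661/230259 + 1187007/(1/2199) = 486661/230259 + 1187007*2199 = 486661/230259 + 2610228393 = 601028580030448/230259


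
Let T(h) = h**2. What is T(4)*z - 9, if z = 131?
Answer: 2087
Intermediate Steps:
T(4)*z - 9 = 4**2*131 - 9 = 16*131 - 9 = 2096 - 9 = 2087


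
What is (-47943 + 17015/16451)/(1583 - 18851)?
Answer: 394346639/142037934 ≈ 2.7763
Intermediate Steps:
(-47943 + 17015/16451)/(1583 - 18851) = (-47943 + 17015*(1/16451))/(-17268) = (-47943 + 17015/16451)*(-1/17268) = -788693278/16451*(-1/17268) = 394346639/142037934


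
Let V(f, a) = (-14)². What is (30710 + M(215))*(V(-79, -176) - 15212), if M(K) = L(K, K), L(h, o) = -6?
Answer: -461051264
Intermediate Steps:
M(K) = -6
V(f, a) = 196
(30710 + M(215))*(V(-79, -176) - 15212) = (30710 - 6)*(196 - 15212) = 30704*(-15016) = -461051264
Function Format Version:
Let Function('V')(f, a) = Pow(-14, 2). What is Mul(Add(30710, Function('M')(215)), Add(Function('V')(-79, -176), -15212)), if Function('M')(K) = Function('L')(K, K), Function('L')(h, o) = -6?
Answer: -461051264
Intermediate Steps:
Function('M')(K) = -6
Function('V')(f, a) = 196
Mul(Add(30710, Function('M')(215)), Add(Function('V')(-79, -176), -15212)) = Mul(Add(30710, -6), Add(196, -15212)) = Mul(30704, -15016) = -461051264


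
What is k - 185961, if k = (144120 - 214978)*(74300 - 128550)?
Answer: 3843860539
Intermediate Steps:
k = 3844046500 (k = -70858*(-54250) = 3844046500)
k - 185961 = 3844046500 - 185961 = 3843860539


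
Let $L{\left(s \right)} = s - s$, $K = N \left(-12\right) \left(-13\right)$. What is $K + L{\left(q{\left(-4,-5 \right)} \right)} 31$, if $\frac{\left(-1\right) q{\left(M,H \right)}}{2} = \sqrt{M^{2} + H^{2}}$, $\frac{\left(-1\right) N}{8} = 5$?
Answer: $-6240$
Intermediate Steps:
$N = -40$ ($N = \left(-8\right) 5 = -40$)
$K = -6240$ ($K = \left(-40\right) \left(-12\right) \left(-13\right) = 480 \left(-13\right) = -6240$)
$q{\left(M,H \right)} = - 2 \sqrt{H^{2} + M^{2}}$ ($q{\left(M,H \right)} = - 2 \sqrt{M^{2} + H^{2}} = - 2 \sqrt{H^{2} + M^{2}}$)
$L{\left(s \right)} = 0$
$K + L{\left(q{\left(-4,-5 \right)} \right)} 31 = -6240 + 0 \cdot 31 = -6240 + 0 = -6240$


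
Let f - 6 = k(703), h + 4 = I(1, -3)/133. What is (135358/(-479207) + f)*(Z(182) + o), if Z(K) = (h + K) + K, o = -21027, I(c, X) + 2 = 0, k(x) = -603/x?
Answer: -4500128688925903/44805375293 ≈ -1.0044e+5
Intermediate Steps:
I(c, X) = -2 (I(c, X) = -2 + 0 = -2)
h = -534/133 (h = -4 - 2/133 = -534/133 ≈ -4.0150)
Z(K) = -534/133 + 2*K (Z(K) = (-534/133 + K) + K = -534/133 + 2*K)
f = 3615/703 (f = 6 - 603/703 = 3615/703 ≈ 5.1423)
(135358/(-479207) + f)*(Z(182) + o) = (135358/(-479207) + 3615/703)*((-534/133 + 2*182) - 21027) = (135358*(-1/479207) + 3615/703)*((-534/133 + 364) - 21027) = (-135358/479207 + 3615/703)*(47878/133 - 21027) = (1637176631/336882521)*(-2748713/133) = -4500128688925903/44805375293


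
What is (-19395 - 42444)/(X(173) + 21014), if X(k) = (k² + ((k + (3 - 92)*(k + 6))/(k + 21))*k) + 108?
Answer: -5998383/3588880 ≈ -1.6714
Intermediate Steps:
X(k) = 108 + k² + k*(-534 - 88*k)/(21 + k) (X(k) = (k² + ((k - 89*(6 + k))/(21 + k))*k) + 108 = (k² + ((k + (-534 - 89*k))/(21 + k))*k) + 108 = (k² + ((-534 - 88*k)/(21 + k))*k) + 108 = (k² + k*(-534 - 88*k)/(21 + k)) + 108 = 108 + k² + k*(-534 - 88*k)/(21 + k))
(-19395 - 42444)/(X(173) + 21014) = (-19395 - 42444)/((2268 + 173³ - 426*173 - 67*173²)/(21 + 173) + 21014) = -61839/((2268 + 5177717 - 73698 - 67*29929)/194 + 21014) = -61839/((2268 + 5177717 - 73698 - 2005243)/194 + 21014) = -61839/((1/194)*3101044 + 21014) = -61839/(1550522/97 + 21014) = -61839/3588880/97 = -61839*97/3588880 = -5998383/3588880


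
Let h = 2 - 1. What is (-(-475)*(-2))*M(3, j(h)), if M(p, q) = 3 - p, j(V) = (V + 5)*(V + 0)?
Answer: 0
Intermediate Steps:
h = 1
j(V) = V*(5 + V) (j(V) = (5 + V)*V = V*(5 + V))
(-(-475)*(-2))*M(3, j(h)) = (-(-475)*(-2))*(3 - 1*3) = (-19*50)*(3 - 3) = -950*0 = 0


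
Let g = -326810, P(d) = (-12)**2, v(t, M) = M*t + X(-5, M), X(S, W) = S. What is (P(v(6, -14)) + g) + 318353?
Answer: -8313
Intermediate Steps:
v(t, M) = -5 + M*t (v(t, M) = M*t - 5 = -5 + M*t)
P(d) = 144
(P(v(6, -14)) + g) + 318353 = (144 - 326810) + 318353 = -326666 + 318353 = -8313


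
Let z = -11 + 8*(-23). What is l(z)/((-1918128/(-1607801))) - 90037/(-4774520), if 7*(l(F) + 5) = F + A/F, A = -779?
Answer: -650142931506139/24040118808720 ≈ -27.044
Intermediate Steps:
z = -195 (z = -11 - 184 = -195)
l(F) = -5 - 779/(7*F) + F/7 (l(F) = -5 + (F - 779/F)/7 = -5 + (-779/(7*F) + F/7) = -5 - 779/(7*F) + F/7)
l(z)/((-1918128/(-1607801))) - 90037/(-4774520) = ((1/7)*(-779 - 195*(-35 - 195))/(-195))/((-1918128/(-1607801))) - 90037/(-4774520) = ((1/7)*(-1/195)*(-779 - 195*(-230)))/((-1918128*(-1/1607801))) - 90037*(-1/4774520) = ((1/7)*(-1/195)*(-779 + 44850))/(1918128/1607801) + 90037/4774520 = ((1/7)*(-1/195)*44071)*(1607801/1918128) + 90037/4774520 = -44071/1365*1607801/1918128 + 90037/4774520 = -5450569067/201403440 + 90037/4774520 = -650142931506139/24040118808720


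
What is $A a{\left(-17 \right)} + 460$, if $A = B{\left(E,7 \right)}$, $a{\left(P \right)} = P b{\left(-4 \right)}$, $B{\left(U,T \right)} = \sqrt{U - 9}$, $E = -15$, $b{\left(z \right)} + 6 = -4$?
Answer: $460 + 340 i \sqrt{6} \approx 460.0 + 832.83 i$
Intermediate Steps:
$b{\left(z \right)} = -10$ ($b{\left(z \right)} = -6 - 4 = -10$)
$B{\left(U,T \right)} = \sqrt{-9 + U}$
$a{\left(P \right)} = - 10 P$ ($a{\left(P \right)} = P \left(-10\right) = - 10 P$)
$A = 2 i \sqrt{6}$ ($A = \sqrt{-9 - 15} = \sqrt{-24} = 2 i \sqrt{6} \approx 4.899 i$)
$A a{\left(-17 \right)} + 460 = 2 i \sqrt{6} \left(\left(-10\right) \left(-17\right)\right) + 460 = 2 i \sqrt{6} \cdot 170 + 460 = 340 i \sqrt{6} + 460 = 460 + 340 i \sqrt{6}$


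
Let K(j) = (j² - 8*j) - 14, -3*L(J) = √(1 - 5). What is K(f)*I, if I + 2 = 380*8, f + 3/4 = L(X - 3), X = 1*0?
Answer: -1724065/72 + 57722*I/3 ≈ -23945.0 + 19241.0*I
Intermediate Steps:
X = 0
L(J) = -2*I/3 (L(J) = -√(1 - 5)/3 = -2*I/3)
f = -¾ - 2*I/3 ≈ -0.75 - 0.66667*I
K(j) = -14 + j² - 8*j
I = 3038 (I = -2 + 380*8 = -2 + 3040 = 3038)
K(f)*I = (-14 + (-¾ - 2*I/3)² - 8*(-¾ - 2*I/3))*3038 = (-14 + (-¾ - 2*I/3)² + (6 + 16*I/3))*3038 = (-8 + (-¾ - 2*I/3)² + 16*I/3)*3038 = -24304 + 3038*(-¾ - 2*I/3)² + 48608*I/3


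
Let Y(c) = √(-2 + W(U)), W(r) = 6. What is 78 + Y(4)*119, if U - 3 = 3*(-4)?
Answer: 316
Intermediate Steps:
U = -9 (U = 3 + 3*(-4) = 3 - 12 = -9)
Y(c) = 2 (Y(c) = √(-2 + 6) = √4 = 2)
78 + Y(4)*119 = 78 + 2*119 = 78 + 238 = 316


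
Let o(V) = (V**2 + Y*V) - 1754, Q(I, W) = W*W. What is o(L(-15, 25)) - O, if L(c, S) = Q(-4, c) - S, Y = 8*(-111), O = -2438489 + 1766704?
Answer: 532431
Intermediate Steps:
O = -671785
Y = -888
Q(I, W) = W**2
L(c, S) = c**2 - S
o(V) = -1754 + V**2 - 888*V (o(V) = (V**2 - 888*V) - 1754 = -1754 + V**2 - 888*V)
o(L(-15, 25)) - O = (-1754 + ((-15)**2 - 1*25)**2 - 888*((-15)**2 - 1*25)) - 1*(-671785) = (-1754 + (225 - 25)**2 - 888*(225 - 25)) + 671785 = (-1754 + 200**2 - 888*200) + 671785 = (-1754 + 40000 - 177600) + 671785 = -139354 + 671785 = 532431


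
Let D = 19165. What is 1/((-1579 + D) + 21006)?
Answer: 1/38592 ≈ 2.5912e-5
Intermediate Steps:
1/((-1579 + D) + 21006) = 1/((-1579 + 19165) + 21006) = 1/(17586 + 21006) = 1/38592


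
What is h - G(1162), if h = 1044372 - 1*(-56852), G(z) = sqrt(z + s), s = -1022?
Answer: 1101224 - 2*sqrt(35) ≈ 1.1012e+6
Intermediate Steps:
G(z) = sqrt(-1022 + z) (G(z) = sqrt(z - 1022) = sqrt(-1022 + z))
h = 1101224 (h = 1044372 + 56852 = 1101224)
h - G(1162) = 1101224 - sqrt(-1022 + 1162) = 1101224 - sqrt(140) = 1101224 - 2*sqrt(35)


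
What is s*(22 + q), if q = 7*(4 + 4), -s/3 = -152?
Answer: 35568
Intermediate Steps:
s = 456 (s = -3*(-152) = 456)
q = 56 (q = 7*8 = 56)
s*(22 + q) = 456*(22 + 56) = 456*78 = 35568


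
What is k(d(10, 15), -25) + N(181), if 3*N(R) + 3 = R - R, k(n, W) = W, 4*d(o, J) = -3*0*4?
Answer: -26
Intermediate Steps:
d(o, J) = 0 (d(o, J) = (-3*0*4)/4 = (0*4)/4 = (¼)*0 = 0)
N(R) = -1 (N(R) = -1 + (R - R)/3 = -1 + (⅓)*0 = -1 + 0 = -1)
k(d(10, 15), -25) + N(181) = -25 - 1 = -26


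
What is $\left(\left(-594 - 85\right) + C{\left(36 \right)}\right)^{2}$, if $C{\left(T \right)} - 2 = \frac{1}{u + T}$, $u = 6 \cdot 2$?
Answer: $\frac{1055925025}{2304} \approx 4.583 \cdot 10^{5}$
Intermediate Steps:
$u = 12$
$C{\left(T \right)} = 2 + \frac{1}{12 + T}$
$\left(\left(-594 - 85\right) + C{\left(36 \right)}\right)^{2} = \left(\left(-594 - 85\right) + \frac{25 + 2 \cdot 36}{12 + 36}\right)^{2} = \left(\left(-594 - 85\right) + \frac{25 + 72}{48}\right)^{2} = \left(-679 + \frac{1}{48} \cdot 97\right)^{2} = \left(-679 + \frac{97}{48}\right)^{2} = \left(- \frac{32495}{48}\right)^{2} = \frac{1055925025}{2304}$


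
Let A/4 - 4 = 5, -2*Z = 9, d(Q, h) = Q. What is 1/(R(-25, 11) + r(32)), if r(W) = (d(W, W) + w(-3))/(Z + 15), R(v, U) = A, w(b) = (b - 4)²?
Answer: 7/306 ≈ 0.022876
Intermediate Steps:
w(b) = (-4 + b)²
Z = -9/2 (Z = -½*9 = -9/2 ≈ -4.5000)
A = 36 (A = 16 + 4*5 = 16 + 20 = 36)
R(v, U) = 36
r(W) = 14/3 + 2*W/21 (r(W) = (W + (-4 - 3)²)/(-9/2 + 15) = (W + (-7)²)/(21/2) = (W + 49)*(2/21) = (49 + W)*(2/21) = 14/3 + 2*W/21)
1/(R(-25, 11) + r(32)) = 1/(36 + (14/3 + (2/21)*32)) = 1/(36 + (14/3 + 64/21)) = 1/(36 + 54/7) = 1/(306/7) = 7/306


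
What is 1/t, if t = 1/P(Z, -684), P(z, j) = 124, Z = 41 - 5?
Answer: 124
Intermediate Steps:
Z = 36
t = 1/124 ≈ 0.0080645
1/t = 1/(1/124) = 124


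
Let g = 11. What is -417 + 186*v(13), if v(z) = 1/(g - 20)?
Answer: -1313/3 ≈ -437.67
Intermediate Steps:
v(z) = -1/9 (v(z) = 1/(11 - 20) = 1/(-9) = -1/9)
-417 + 186*v(13) = -417 + 186*(-1/9) = -417 - 62/3 = -1313/3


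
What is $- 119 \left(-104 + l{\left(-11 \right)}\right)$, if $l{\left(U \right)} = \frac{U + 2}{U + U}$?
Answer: $\frac{271201}{22} \approx 12327.0$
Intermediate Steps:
$l{\left(U \right)} = \frac{2 + U}{2 U}$
$- 119 \left(-104 + l{\left(-11 \right)}\right) = - 119 \left(-104 + \frac{2 - 11}{2 \left(-11\right)}\right) = - 119 \left(-104 + \frac{1}{2} \left(- \frac{1}{11}\right) \left(-9\right)\right) = - 119 \left(-104 + \frac{9}{22}\right) = \left(-119\right) \left(- \frac{2279}{22}\right) = \frac{271201}{22}$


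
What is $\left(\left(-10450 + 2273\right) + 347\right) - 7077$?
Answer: $-14907$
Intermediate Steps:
$\left(\left(-10450 + 2273\right) + 347\right) - 7077 = \left(-8177 + 347\right) - 7077 = -7830 - 7077 = -14907$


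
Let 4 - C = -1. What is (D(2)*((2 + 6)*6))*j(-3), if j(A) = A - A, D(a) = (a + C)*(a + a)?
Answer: 0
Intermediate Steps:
C = 5 (C = 4 - 1*(-1) = 4 + 1 = 5)
D(a) = 2*a*(5 + a) (D(a) = (a + 5)*(a + a) = (5 + a)*(2*a) = 2*a*(5 + a))
j(A) = 0
(D(2)*((2 + 6)*6))*j(-3) = ((2*2*(5 + 2))*((2 + 6)*6))*0 = ((2*2*7)*(8*6))*0 = (28*48)*0 = 1344*0 = 0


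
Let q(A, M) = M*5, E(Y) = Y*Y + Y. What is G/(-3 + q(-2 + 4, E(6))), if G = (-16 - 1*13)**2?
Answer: 841/207 ≈ 4.0628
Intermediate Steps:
E(Y) = Y + Y**2 (E(Y) = Y**2 + Y = Y + Y**2)
q(A, M) = 5*M
G = 841 (G = (-16 - 13)**2 = (-29)**2 = 841)
G/(-3 + q(-2 + 4, E(6))) = 841/(-3 + 5*(6*(1 + 6))) = 841/(-3 + 5*(6*7)) = 841/(-3 + 5*42) = 841/(-3 + 210) = 841/207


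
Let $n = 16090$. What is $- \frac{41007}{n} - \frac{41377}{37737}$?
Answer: $- \frac{316176727}{86741190} \approx -3.6451$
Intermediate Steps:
$- \frac{41007}{n} - \frac{41377}{37737} = - \frac{41007}{16090} - \frac{41377}{37737} = \left(-41007\right) \frac{1}{16090} - \frac{5911}{5391} = - \frac{41007}{16090} - \frac{5911}{5391} = - \frac{316176727}{86741190}$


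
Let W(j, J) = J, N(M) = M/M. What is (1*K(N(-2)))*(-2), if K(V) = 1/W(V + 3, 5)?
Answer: -2/5 ≈ -0.40000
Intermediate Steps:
N(M) = 1
K(V) = 1/5
(1*K(N(-2)))*(-2) = (1*(1/5))*(-2) = (1/5)*(-2) = -2/5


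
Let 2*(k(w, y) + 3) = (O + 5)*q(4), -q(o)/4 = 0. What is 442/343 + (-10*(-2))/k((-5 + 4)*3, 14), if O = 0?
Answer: -5534/1029 ≈ -5.3780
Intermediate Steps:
q(o) = 0 (q(o) = -4*0 = 0)
k(w, y) = -3 (k(w, y) = -3 + ((0 + 5)*0)/2 = -3 + (5*0)/2 = -3 + (½)*0 = -3 + 0 = -3)
442/343 + (-10*(-2))/k((-5 + 4)*3, 14) = 442/343 - 10*(-2)/(-3) = 442*(1/343) + 20*(-⅓) = 442/343 - 20/3 = -5534/1029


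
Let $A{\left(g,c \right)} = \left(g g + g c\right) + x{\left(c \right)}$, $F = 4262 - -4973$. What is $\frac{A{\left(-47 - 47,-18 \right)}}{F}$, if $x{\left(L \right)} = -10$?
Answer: $\frac{10518}{9235} \approx 1.1389$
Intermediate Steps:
$F = 9235$ ($F = 4262 + 4973 = 9235$)
$A{\left(g,c \right)} = -10 + g^{2} + c g$ ($A{\left(g,c \right)} = \left(g g + g c\right) - 10 = \left(g^{2} + c g\right) - 10 = -10 + g^{2} + c g$)
$\frac{A{\left(-47 - 47,-18 \right)}}{F} = \frac{-10 + \left(-47 - 47\right)^{2} - 18 \left(-47 - 47\right)}{9235} = \left(-10 + \left(-94\right)^{2} - -1692\right) \frac{1}{9235} = \left(-10 + 8836 + 1692\right) \frac{1}{9235} = 10518 \cdot \frac{1}{9235} = \frac{10518}{9235}$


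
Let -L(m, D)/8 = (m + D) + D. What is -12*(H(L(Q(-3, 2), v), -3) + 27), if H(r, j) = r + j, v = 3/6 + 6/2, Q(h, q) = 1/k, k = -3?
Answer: 352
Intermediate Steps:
Q(h, q) = -⅓ (Q(h, q) = 1/(-3) = -⅓)
v = 7/2 (v = 3*(⅙) + 6*(½) = ½ + 3 = 7/2 ≈ 3.5000)
L(m, D) = -16*D - 8*m (L(m, D) = -8*((m + D) + D) = -8*((D + m) + D) = -8*(m + 2*D) = -16*D - 8*m)
H(r, j) = j + r
-12*(H(L(Q(-3, 2), v), -3) + 27) = -12*((-3 + (-16*7/2 - 8*(-⅓))) + 27) = -12*((-3 + (-56 + 8/3)) + 27) = -12*((-3 - 160/3) + 27) = -12*(-169/3 + 27) = -12*(-88/3) = 352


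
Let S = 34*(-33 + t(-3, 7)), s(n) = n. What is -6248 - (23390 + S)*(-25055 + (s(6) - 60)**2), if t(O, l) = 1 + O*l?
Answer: 477930484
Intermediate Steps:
S = -1802 (S = 34*(-33 + (1 - 3*7)) = 34*(-33 + (1 - 21)) = 34*(-33 - 20) = 34*(-53) = -1802)
-6248 - (23390 + S)*(-25055 + (s(6) - 60)**2) = -6248 - (23390 - 1802)*(-25055 + (6 - 60)**2) = -6248 - 21588*(-25055 + (-54)**2) = -6248 - 21588*(-25055 + 2916) = -6248 - 21588*(-22139) = -6248 - 1*(-477936732) = -6248 + 477936732 = 477930484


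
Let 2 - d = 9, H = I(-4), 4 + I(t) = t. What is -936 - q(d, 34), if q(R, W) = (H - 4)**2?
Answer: -1080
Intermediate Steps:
I(t) = -4 + t
H = -8 (H = -4 - 4 = -8)
d = -7 (d = 2 - 1*9 = 2 - 9 = -7)
q(R, W) = 144 (q(R, W) = (-8 - 4)**2 = (-12)**2 = 144)
-936 - q(d, 34) = -936 - 1*144 = -936 - 144 = -1080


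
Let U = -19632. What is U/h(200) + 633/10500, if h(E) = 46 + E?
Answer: -11443349/143500 ≈ -79.745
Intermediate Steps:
U/h(200) + 633/10500 = -19632/(46 + 200) + 633/10500 = -19632/246 + 633*(1/10500) = -19632*1/246 + 211/3500 = -3272/41 + 211/3500 = -11443349/143500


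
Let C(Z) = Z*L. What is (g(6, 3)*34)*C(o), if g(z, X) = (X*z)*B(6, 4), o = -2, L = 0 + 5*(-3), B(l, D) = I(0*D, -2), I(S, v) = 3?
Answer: 55080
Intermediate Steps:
B(l, D) = 3
L = -15 (L = 0 - 15 = -15)
g(z, X) = 3*X*z (g(z, X) = (X*z)*3 = 3*X*z)
C(Z) = -15*Z (C(Z) = Z*(-15) = -15*Z)
(g(6, 3)*34)*C(o) = ((3*3*6)*34)*(-15*(-2)) = (54*34)*30 = 1836*30 = 55080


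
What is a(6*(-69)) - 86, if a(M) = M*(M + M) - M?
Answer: 343120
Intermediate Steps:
a(M) = -M + 2*M² (a(M) = M*(2*M) - M = 2*M² - M = -M + 2*M²)
a(6*(-69)) - 86 = (6*(-69))*(-1 + 2*(6*(-69))) - 86 = -414*(-1 + 2*(-414)) - 86 = -414*(-1 - 828) - 86 = -414*(-829) - 86 = 343206 - 86 = 343120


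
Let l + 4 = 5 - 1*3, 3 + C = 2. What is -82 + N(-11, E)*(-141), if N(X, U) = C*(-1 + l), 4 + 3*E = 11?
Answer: -505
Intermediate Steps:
C = -1 (C = -3 + 2 = -1)
E = 7/3 (E = -4/3 + (⅓)*11 = -4/3 + 11/3 = 7/3 ≈ 2.3333)
l = -2 (l = -4 + (5 - 1*3) = -4 + (5 - 3) = -4 + 2 = -2)
N(X, U) = 3 (N(X, U) = -(-1 - 2) = -1*(-3) = 3)
-82 + N(-11, E)*(-141) = -82 + 3*(-141) = -82 - 423 = -505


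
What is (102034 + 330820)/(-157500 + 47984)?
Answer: -216427/54758 ≈ -3.9524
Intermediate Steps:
(102034 + 330820)/(-157500 + 47984) = 432854/(-109516) = 432854*(-1/109516) = -216427/54758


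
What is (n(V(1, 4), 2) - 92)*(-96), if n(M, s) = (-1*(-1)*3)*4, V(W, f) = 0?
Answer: 7680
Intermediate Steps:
n(M, s) = 12 (n(M, s) = (1*3)*4 = 3*4 = 12)
(n(V(1, 4), 2) - 92)*(-96) = (12 - 92)*(-96) = -80*(-96) = 7680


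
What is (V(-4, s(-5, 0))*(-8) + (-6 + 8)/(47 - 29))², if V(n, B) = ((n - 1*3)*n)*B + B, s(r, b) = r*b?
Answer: 1/81 ≈ 0.012346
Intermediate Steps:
s(r, b) = b*r
V(n, B) = B + B*n*(-3 + n) (V(n, B) = ((n - 3)*n)*B + B = ((-3 + n)*n)*B + B = (n*(-3 + n))*B + B = B*n*(-3 + n) + B = B + B*n*(-3 + n))
(V(-4, s(-5, 0))*(-8) + (-6 + 8)/(47 - 29))² = (((0*(-5))*(1 + (-4)² - 3*(-4)))*(-8) + (-6 + 8)/(47 - 29))² = ((0*(1 + 16 + 12))*(-8) + 2/18)² = ((0*29)*(-8) + 2*(1/18))² = (0*(-8) + ⅑)² = (0 + ⅑)² = (⅑)² = 1/81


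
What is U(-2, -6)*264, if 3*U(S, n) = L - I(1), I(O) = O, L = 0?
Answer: -88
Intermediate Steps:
U(S, n) = -⅓ (U(S, n) = (0 - 1*1)/3 = (0 - 1)/3 = (⅓)*(-1) = -⅓)
U(-2, -6)*264 = -⅓*264 = -88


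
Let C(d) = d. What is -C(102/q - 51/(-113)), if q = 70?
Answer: -7548/3955 ≈ -1.9085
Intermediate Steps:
-C(102/q - 51/(-113)) = -(102/70 - 51/(-113)) = -(102*(1/70) - 51*(-1/113)) = -(51/35 + 51/113) = -1*7548/3955 = -7548/3955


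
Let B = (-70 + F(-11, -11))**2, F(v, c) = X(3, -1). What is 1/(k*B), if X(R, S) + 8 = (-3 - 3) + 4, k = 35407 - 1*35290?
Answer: 1/748800 ≈ 1.3355e-6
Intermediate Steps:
k = 117 (k = 35407 - 35290 = 117)
X(R, S) = -10 (X(R, S) = -8 + ((-3 - 3) + 4) = -8 + (-6 + 4) = -8 - 2 = -10)
F(v, c) = -10
B = 6400 (B = (-70 - 10)**2 = (-80)**2 = 6400)
1/(k*B) = 1/(117*6400) = (1/117)*(1/6400) = 1/748800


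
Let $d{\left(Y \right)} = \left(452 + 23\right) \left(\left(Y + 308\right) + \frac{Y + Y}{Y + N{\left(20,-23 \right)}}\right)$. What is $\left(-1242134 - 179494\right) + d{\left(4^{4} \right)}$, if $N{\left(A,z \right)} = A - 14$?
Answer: $- \frac{151016768}{131} \approx -1.1528 \cdot 10^{6}$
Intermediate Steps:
$N{\left(A,z \right)} = -14 + A$ ($N{\left(A,z \right)} = A - 14 = -14 + A$)
$d{\left(Y \right)} = 146300 + 475 Y + \frac{950 Y}{6 + Y}$ ($d{\left(Y \right)} = \left(452 + 23\right) \left(\left(Y + 308\right) + \frac{Y + Y}{Y + \left(-14 + 20\right)}\right) = 475 \left(\left(308 + Y\right) + \frac{2 Y}{Y + 6}\right) = 475 \left(\left(308 + Y\right) + \frac{2 Y}{6 + Y}\right) = 475 \left(308 + Y + \frac{2 Y}{6 + Y}\right) = 146300 + 475 Y + \frac{950 Y}{6 + Y}$)
$\left(-1242134 - 179494\right) + d{\left(4^{4} \right)} = \left(-1242134 - 179494\right) + \frac{475 \left(1848 + \left(4^{4}\right)^{2} + 316 \cdot 4^{4}\right)}{6 + 4^{4}} = -1421628 + \frac{475 \left(1848 + 256^{2} + 316 \cdot 256\right)}{6 + 256} = -1421628 + \frac{475 \left(1848 + 65536 + 80896\right)}{262} = -1421628 + 475 \cdot \frac{1}{262} \cdot 148280 = -1421628 + \frac{35216500}{131} = - \frac{151016768}{131}$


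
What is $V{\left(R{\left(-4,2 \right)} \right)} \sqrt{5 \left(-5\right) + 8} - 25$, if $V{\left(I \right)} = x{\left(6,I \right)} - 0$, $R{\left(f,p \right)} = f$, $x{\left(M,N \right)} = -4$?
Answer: $-25 - 4 i \sqrt{17} \approx -25.0 - 16.492 i$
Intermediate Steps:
$V{\left(I \right)} = -4$ ($V{\left(I \right)} = -4 - 0 = -4 + 0 = -4$)
$V{\left(R{\left(-4,2 \right)} \right)} \sqrt{5 \left(-5\right) + 8} - 25 = - 4 \sqrt{5 \left(-5\right) + 8} - 25 = - 4 \sqrt{-25 + 8} - 25 = - 4 \sqrt{-17} - 25 = - 4 i \sqrt{17} - 25 = -25 - 4 i \sqrt{17}$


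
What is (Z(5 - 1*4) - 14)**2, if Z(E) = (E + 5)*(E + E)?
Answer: 4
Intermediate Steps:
Z(E) = 2*E*(5 + E) (Z(E) = (5 + E)*(2*E) = 2*E*(5 + E))
(Z(5 - 1*4) - 14)**2 = (2*(5 - 1*4)*(5 + (5 - 1*4)) - 14)**2 = (2*(5 - 4)*(5 + (5 - 4)) - 14)**2 = (2*1*(5 + 1) - 14)**2 = (2*1*6 - 14)**2 = (12 - 14)**2 = (-2)**2 = 4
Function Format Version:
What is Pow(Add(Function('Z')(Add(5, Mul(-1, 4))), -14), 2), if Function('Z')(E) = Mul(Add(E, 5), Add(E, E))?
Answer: 4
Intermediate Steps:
Function('Z')(E) = Mul(2, E, Add(5, E)) (Function('Z')(E) = Mul(Add(5, E), Mul(2, E)) = Mul(2, E, Add(5, E)))
Pow(Add(Function('Z')(Add(5, Mul(-1, 4))), -14), 2) = Pow(Add(Mul(2, Add(5, Mul(-1, 4)), Add(5, Add(5, Mul(-1, 4)))), -14), 2) = Pow(Add(Mul(2, Add(5, -4), Add(5, Add(5, -4))), -14), 2) = Pow(Add(Mul(2, 1, Add(5, 1)), -14), 2) = Pow(Add(Mul(2, 1, 6), -14), 2) = Pow(Add(12, -14), 2) = Pow(-2, 2) = 4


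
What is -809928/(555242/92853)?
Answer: -37602122292/277621 ≈ -1.3544e+5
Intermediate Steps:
-809928/(555242/92853) = -809928/(555242*(1/92853)) = -809928/555242/92853 = -809928*92853/555242 = -37602122292/277621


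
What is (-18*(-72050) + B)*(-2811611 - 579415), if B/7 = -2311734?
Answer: 50476229074188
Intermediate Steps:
B = -16182138 (B = 7*(-2311734) = -16182138)
(-18*(-72050) + B)*(-2811611 - 579415) = (-18*(-72050) - 16182138)*(-2811611 - 579415) = (1296900 - 16182138)*(-3391026) = -14885238*(-3391026) = 50476229074188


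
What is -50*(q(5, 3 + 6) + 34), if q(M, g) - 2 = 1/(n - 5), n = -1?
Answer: -5375/3 ≈ -1791.7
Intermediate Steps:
q(M, g) = 11/6 (q(M, g) = 2 + 1/(-1 - 5) = 2 + 1/(-6) = 2 - ⅙ = 11/6)
-50*(q(5, 3 + 6) + 34) = -50*(11/6 + 34) = -50*215/6 = -5375/3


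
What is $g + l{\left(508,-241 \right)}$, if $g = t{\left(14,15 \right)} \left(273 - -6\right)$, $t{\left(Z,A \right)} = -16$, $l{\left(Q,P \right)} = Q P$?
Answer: $-126892$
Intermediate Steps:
$l{\left(Q,P \right)} = P Q$
$g = -4464$ ($g = - 16 \left(273 - -6\right) = - 16 \left(273 + 6\right) = \left(-16\right) 279 = -4464$)
$g + l{\left(508,-241 \right)} = -4464 - 122428 = -126892$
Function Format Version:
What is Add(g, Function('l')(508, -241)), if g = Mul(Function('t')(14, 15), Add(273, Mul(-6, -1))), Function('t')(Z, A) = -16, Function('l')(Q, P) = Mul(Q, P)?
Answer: -126892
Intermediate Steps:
Function('l')(Q, P) = Mul(P, Q)
g = -4464 (g = Mul(-16, Add(273, Mul(-6, -1))) = Mul(-16, Add(273, 6)) = Mul(-16, 279) = -4464)
Add(g, Function('l')(508, -241)) = Add(-4464, Mul(-241, 508)) = Add(-4464, -122428) = -126892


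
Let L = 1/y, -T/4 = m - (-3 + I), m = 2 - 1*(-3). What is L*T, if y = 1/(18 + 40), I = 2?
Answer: -1392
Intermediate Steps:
m = 5 (m = 2 + 3 = 5)
y = 1/58 ≈ 0.017241
T = -24 (T = -4*(5 - (-3 + 2)) = -4*(5 - 1*(-1)) = -4*(5 + 1) = -4*6 = -24)
L = 58 (L = 1/(1/58) = 58)
L*T = 58*(-24) = -1392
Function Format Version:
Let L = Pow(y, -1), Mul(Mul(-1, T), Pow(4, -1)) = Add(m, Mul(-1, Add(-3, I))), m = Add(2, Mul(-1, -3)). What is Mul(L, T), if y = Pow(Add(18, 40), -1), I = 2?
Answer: -1392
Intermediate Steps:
m = 5 (m = Add(2, 3) = 5)
y = Rational(1, 58) (y = Pow(58, -1) = Rational(1, 58) ≈ 0.017241)
T = -24 (T = Mul(-4, Add(5, Mul(-1, Add(-3, 2)))) = Mul(-4, Add(5, Mul(-1, -1))) = Mul(-4, Add(5, 1)) = Mul(-4, 6) = -24)
L = 58 (L = Pow(Rational(1, 58), -1) = 58)
Mul(L, T) = Mul(58, -24) = -1392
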